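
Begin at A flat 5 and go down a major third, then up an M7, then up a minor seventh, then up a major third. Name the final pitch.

A major third down from Ab5 is Fb5.
Up a major seventh from Fb5: Eb6 (11 semitones up).
Up a minor seventh from Eb6: Db7 (10 semitones up).
A major third up from Db7 is F7.

F 7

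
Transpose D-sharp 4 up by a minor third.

The third takes the letter from D up to F.
A minor third is 3 semitones; 3 semitones up from D#4 gives F#4.

F-sharp 4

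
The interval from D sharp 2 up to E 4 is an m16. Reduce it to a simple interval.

Take out 2 octaves (14 from the number): 16 − 14 = 2.
Quality carries through unchanged, so the simple form is a minor second.

minor second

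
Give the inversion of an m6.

M3

Interval numbers invert to sum to nine: 6 + 3 = 9, so a sixth inverts to a third.
And minor becomes major under inversion, so we get a major third.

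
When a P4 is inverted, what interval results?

The rule of nine gives the new number: 9 − 4 = 5, so a fourth becomes a fifth.
Quality inverts too: perfect stays perfect. That makes the inversion a perfect fifth.

perfect fifth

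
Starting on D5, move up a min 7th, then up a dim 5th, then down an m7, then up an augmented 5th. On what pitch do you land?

A minor seventh up from D5 is C6.
C6 up a diminished fifth → Gb6 (6 semitones).
Gb6 down a minor seventh → Ab5 (10 semitones).
Ab5 up an augmented fifth → E6 (8 semitones).

E6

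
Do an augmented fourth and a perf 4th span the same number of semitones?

No

An augmented fourth spans 6 semitones; a perfect fourth spans 5 semitones. They differ by 1.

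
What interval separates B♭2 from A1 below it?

minor ninth

Descending from Bb2 to A1 is the same interval as ascending A1 to Bb2.
A to B spans two letter names (A-B), plus an octave: a ninth.
A major ninth would be 14 semitones, but A1 to Bb2 is 13 — one semitone narrower, making it a minor ninth.
(Equivalently, a compound minor second: a minor second plus an octave.)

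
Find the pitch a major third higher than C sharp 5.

E sharp 5

Three letter names up from C: E.
A major third is 4 semitones; 4 semitones up from C#5 gives E#5.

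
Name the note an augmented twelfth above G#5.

Five letters up from G (plus an octave) reaches D.
Moving 20 semitones up from G#5 (the size of an augmented twelfth) reaches D##7.

D##7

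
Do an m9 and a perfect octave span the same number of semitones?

No

A minor ninth spans 13 semitones; a perfect octave spans 12 semitones. They differ by 1.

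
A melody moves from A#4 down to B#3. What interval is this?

Descending from A#4 to B#3 is the same interval as ascending B#3 to A#4.
B to A spans seven letter names (B-C-D-E-F-G-A) — that makes it a seventh of some quality.
At 10 semitones, B#3→A#4 falls one short of a major seventh: minor.

minor seventh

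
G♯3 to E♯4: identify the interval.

G to E spans six letter names (G-A-B-C-D-E): a sixth.
The major sixth spans 9 semitones, and G#3 to E#4 is exactly 9 semitones — so this is a major sixth.

major sixth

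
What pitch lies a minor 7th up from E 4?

Seven letter names up from E: D.
A minor seventh spans 10 semitones, so from E4 the target pitch is D5.

D 5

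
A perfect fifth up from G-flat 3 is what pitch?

D-flat 4

Five letter names up from G: D.
A perfect fifth spans 7 semitones, so from Gb3 the target pitch is Db4.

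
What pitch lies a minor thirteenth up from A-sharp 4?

F-sharp 6

Counting six letter names plus an octave up from A lands on F.
Moving 20 semitones up from A#4 (the size of a minor thirteenth) reaches F#6.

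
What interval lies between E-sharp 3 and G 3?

diminished third

E to G spans three letter names (E-F-G), so the interval is some kind of third.
A major third would be 4 semitones; E#3 to G3 is 2, two semitones narrower, so the interval is diminished.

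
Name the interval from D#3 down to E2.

Descending from D#3 to E2 is the same interval as ascending E2 to D#3.
E to D spans seven letter names (E-F-G-A-B-C-D) — that makes it a seventh of some quality.
The major seventh spans 11 semitones, and E2 to D#3 is exactly 11 semitones — so this is a major seventh.

major seventh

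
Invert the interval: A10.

First reduce the compound augmented tenth to its simple form, an augmented third.
Inverted interval numbers add to nine, so a third pairs with a sixth (3 + 6 = 9).
The quality also flips — augmented becomes diminished — giving a diminished sixth.

diminished sixth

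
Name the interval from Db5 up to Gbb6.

diminished eleventh

D to G spans four letter names (D-E-F-G), plus an octave, so the interval is some kind of eleventh.
A perfect eleventh would be 17 semitones; Db5 to Gbb6 is 16, one semitone narrower, so the interval is diminished.
(Equivalently, a compound diminished fourth: a diminished fourth plus an octave.)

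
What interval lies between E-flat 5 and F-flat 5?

E to F spans two letter names (E-F): a second.
A major second would be 2 semitones, but Eb5 to Fb5 is 1 — one semitone narrower, making it a minor second.

minor second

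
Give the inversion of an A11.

diminished 5th

First reduce the compound augmented eleventh to its simple form, an augmented fourth.
The rule of nine gives the new number: 9 − 4 = 5, so a fourth becomes a fifth.
Quality inverts too: augmented becomes diminished. That makes the inversion a diminished fifth.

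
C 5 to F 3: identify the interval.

Descending from C5 to F3 is the same interval as ascending F3 to C5.
F to C spans five letter names (F-G-A-B-C), plus an octave: a twelfth.
The perfect twelfth spans 19 semitones, and F3 to C5 is exactly 19 semitones — so this is a perfect twelfth.
(Equivalently, a compound perfect fifth: a perfect fifth plus an octave.)

P12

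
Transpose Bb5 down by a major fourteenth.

Seven letters down from B (plus an octave) reaches C.
Moving 23 semitones down from Bb5 (the size of a major fourteenth) reaches Cb4.

Cb4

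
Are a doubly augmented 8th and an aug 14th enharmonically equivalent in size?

No

14 semitones (doubly augmented octave) vs 24 semitones (augmented fourteenth): not equal.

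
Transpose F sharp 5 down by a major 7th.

G 4

The seventh takes the letter from F down to G.
A major seventh spans 11 semitones, so from F#5 the target pitch is G4.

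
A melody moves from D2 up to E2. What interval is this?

D to E spans two letter names (D-E) — that makes it a second of some quality.
Counting semitones, D2→E2 is 2, which is the major second.

major 2nd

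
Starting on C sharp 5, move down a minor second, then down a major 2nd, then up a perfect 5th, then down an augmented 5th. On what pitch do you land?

A minor second down from C#5 is B#4.
B#4 down a major second → A#4 (2 semitones).
Up a perfect fifth from A#4: E#5 (7 semitones up).
E#5 down an augmented fifth → A4 (8 semitones).

A 4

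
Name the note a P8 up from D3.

For an octave the letter name doesn't change: still D, an octave up.
A perfect octave spans 12 semitones, so from D3 the target pitch is D4.

D4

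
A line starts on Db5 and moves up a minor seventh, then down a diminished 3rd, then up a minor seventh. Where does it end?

Db5 up a minor seventh → Cb6 (10 semitones).
Down a diminished third from Cb6: A5 (2 semitones down).
Up a minor seventh from A5: G6 (10 semitones up).

G6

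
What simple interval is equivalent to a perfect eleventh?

Take out an octave (7 from the number): 11 − 7 = 4.
So a perfect eleventh is an octave plus a perfect fourth. The quality is unchanged.

perfect fourth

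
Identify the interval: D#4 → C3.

Descending from D#4 to C3 is the same interval as ascending C3 to D#4.
C to D spans two letter names (C-D), plus an octave, so the interval is some kind of ninth.
C3 to D#4 spans 15 semitones — one semitone wider than the major ninth (14) — giving an augmented ninth.
(Equivalently, a compound augmented second: an augmented second plus an octave.)

augmented ninth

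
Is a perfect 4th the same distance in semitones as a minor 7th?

5 semitones (perfect fourth) vs 10 semitones (minor seventh): not equal.

No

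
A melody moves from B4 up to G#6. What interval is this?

B to G spans six letter names (B-C-D-E-F-G), plus an octave, so the interval is some kind of thirteenth.
B4 to G#6 is 21 semitones, matching the major thirteenth exactly, so the quality is major.
(Equivalently, a compound major sixth: a major sixth plus an octave.)

major thirteenth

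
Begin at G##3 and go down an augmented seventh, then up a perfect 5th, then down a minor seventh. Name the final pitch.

Down an augmented seventh from G##3: A2 (12 semitones down).
A perfect fifth up from A2 is E3.
E3 down a minor seventh → F#2 (10 semitones).

F#2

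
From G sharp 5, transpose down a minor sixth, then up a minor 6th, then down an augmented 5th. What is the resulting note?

Down a minor sixth from G#5: B#4 (8 semitones down).
Up a minor sixth from B#4: G#5 (8 semitones up).
G#5 down an augmented fifth → C5 (8 semitones).

C 5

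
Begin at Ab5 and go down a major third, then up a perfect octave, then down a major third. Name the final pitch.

Dbb6

A major third down from Ab5 is Fb5.
A perfect octave up from Fb5 is Fb6.
Fb6 down a major third → Dbb6 (4 semitones).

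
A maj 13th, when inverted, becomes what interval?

minor third

First reduce the compound major thirteenth to its simple form, a major sixth.
The rule of nine gives the new number: 9 − 6 = 3, so a sixth becomes a third.
Quality inverts too: major becomes minor. That makes the inversion a minor third.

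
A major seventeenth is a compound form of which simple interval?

Subtracting seven from the interval number removes an octave: 17 − 14 = 3.
That makes a major seventeenth a compound major third — 2 octaves plus a major third.

M3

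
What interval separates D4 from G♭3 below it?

Descending from D4 to Gb3 is the same interval as ascending Gb3 to D4.
G to D spans five letter names (G-A-B-C-D) — that makes it a fifth of some quality.
The perfect fifth is 7 semitones; here we have 8, one semitone wider: augmented.

A5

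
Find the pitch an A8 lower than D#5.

D4

For an octave the letter name doesn't change: still D, an octave down.
An augmented octave is 13 semitones; 13 semitones down from D#5 gives D4.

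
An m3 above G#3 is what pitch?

B3

Three letter names up from G: B.
Moving 3 semitones up from G#3 (the size of a minor third) reaches B3.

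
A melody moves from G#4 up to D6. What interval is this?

diminished twelfth

G to D spans five letter names (G-A-B-C-D), plus an octave, so the interval is some kind of twelfth.
G#4 to D6 spans 18 semitones — one semitone narrower than the perfect twelfth (19) — giving a diminished twelfth.
(Equivalently, a compound diminished fifth: a diminished fifth plus an octave.)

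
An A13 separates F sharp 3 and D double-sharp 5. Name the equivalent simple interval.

augmented 6th

Take out an octave (7 from the number): 13 − 7 = 6.
That makes an augmented thirteenth a compound augmented sixth — an octave plus an augmented sixth.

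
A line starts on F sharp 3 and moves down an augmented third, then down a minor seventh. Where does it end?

Down an augmented third from F#3: Db3 (5 semitones down).
Down a minor seventh from Db3: Eb2 (10 semitones down).

E flat 2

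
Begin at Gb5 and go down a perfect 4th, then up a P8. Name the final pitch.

Gb5 down a perfect fourth → Db5 (5 semitones).
Up a perfect octave from Db5: Db6 (12 semitones up).

Db6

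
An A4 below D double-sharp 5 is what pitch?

Counting four letter names down from D lands on A.
An augmented fourth spans 6 semitones, so from D##5 the target pitch is A#4.

A sharp 4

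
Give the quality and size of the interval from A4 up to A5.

A to A is the same letter name, plus an octave, so the interval is some kind of octave.
The perfect octave spans 12 semitones, and A4 to A5 is exactly 12 semitones — so this is a perfect octave.

perfect octave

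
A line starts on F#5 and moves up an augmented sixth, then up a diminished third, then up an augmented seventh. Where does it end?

E##7

F#5 up an augmented sixth → D##6 (10 semitones).
D##6 up a diminished third → F#6 (2 semitones).
Up an augmented seventh from F#6: E##7 (12 semitones up).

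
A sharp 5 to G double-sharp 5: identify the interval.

minor second

Descending from A#5 to G##5 is the same interval as ascending G##5 to A#5.
G to A spans two letter names (G-A), so the interval is some kind of second.
A major second would be 2 semitones, but G##5 to A#5 is 1 — one semitone narrower, making it a minor second.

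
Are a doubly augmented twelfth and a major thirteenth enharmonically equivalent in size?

Both span 21 semitones: a doubly augmented twelfth and a major thirteenth are the same chromatic distance.

Yes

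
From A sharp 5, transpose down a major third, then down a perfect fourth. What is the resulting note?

C sharp 5

A major third down from A#5 is F#5.
Down a perfect fourth from F#5: C#5 (5 semitones down).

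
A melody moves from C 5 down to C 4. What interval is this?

Descending from C5 to C4 is the same interval as ascending C4 to C5.
C to C is the same letter name, plus an octave: an octave.
The perfect octave spans 12 semitones, and C4 to C5 is exactly 12 semitones — so this is a perfect octave.

perfect 8th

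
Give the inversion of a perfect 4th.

perfect 5th

Interval numbers invert to sum to nine: 4 + 5 = 9, so a fourth inverts to a fifth.
And perfect stays perfect under inversion, so we get a perfect fifth.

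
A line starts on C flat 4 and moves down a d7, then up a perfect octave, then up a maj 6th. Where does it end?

B 4

Cb4 down a diminished seventh → D3 (9 semitones).
D3 up a perfect octave → D4 (12 semitones).
Up a major sixth from D4: B4 (9 semitones up).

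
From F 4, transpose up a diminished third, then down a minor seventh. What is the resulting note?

Up a diminished third from F4: Abb4 (2 semitones up).
Abb4 down a minor seventh → Bbb3 (10 semitones).

B double-flat 3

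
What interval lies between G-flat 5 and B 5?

G to B spans three letter names (G-A-B), so the interval is some kind of third.
The major third is 4 semitones; here we have 5, one semitone wider: augmented.

augmented third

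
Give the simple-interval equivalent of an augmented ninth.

Subtracting seven from the interval number removes an octave: 9 − 7 = 2.
Quality carries through unchanged, so the simple form is an augmented second.

augmented second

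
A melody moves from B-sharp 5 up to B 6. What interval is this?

B to B is the same letter name, plus an octave, so the interval is some kind of octave.
B#5 to B6 spans 11 semitones — one semitone narrower than the perfect octave (12) — giving a diminished octave.

diminished octave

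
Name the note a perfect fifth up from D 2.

A 2

The fifth takes the letter from D up to A.
A perfect fifth is 7 semitones; 7 semitones up from D2 gives A2.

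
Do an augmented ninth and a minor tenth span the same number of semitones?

An augmented ninth = 15 semitones = a minor tenth; enharmonically equal.

Yes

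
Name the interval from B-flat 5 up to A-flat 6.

minor seventh

B to A spans seven letter names (B-C-D-E-F-G-A), so the interval is some kind of seventh.
At 10 semitones, Bb5→Ab6 falls one short of a major seventh: minor.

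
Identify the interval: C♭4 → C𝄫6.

C to C is the same letter name, plus 2 octaves, so the interval is some kind of fifteenth.
Cb4 to Cbb6 spans 23 semitones — one semitone narrower than the perfect fifteenth (24) — giving a diminished fifteenth.
(Equivalently, a compound diminished octave: a diminished octave plus an octave.)

diminished 15th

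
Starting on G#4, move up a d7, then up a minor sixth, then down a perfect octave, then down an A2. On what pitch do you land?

Up a diminished seventh from G#4: F5 (9 semitones up).
Up a minor sixth from F5: Db6 (8 semitones up).
Db6 down a perfect octave → Db5 (12 semitones).
An augmented second down from Db5 is Cbb5.

Cbb5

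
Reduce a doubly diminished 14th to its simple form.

Take out an octave (7 from the number): 14 − 7 = 7.
That makes a doubly diminished fourteenth a compound doubly diminished seventh — an octave plus a doubly diminished seventh.

dd7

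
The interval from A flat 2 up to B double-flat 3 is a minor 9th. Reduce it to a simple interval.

minor 2nd

Subtracting seven from the interval number removes an octave: 9 − 7 = 2.
That makes a minor ninth a compound minor second — an octave plus a minor second.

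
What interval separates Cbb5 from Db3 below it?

Descending from Cbb5 to Db3 is the same interval as ascending Db3 to Cbb5.
D to C spans seven letter names (D-E-F-G-A-B-C), plus an octave, so the interval is some kind of fourteenth.
Db3 to Cbb5 spans 21 semitones — two semitones narrower than the major fourteenth (23) — giving a diminished fourteenth.
(Equivalently, a compound diminished seventh: a diminished seventh plus an octave.)

diminished fourteenth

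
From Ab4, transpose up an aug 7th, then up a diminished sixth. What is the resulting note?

An augmented seventh up from Ab4 is G#5.
A diminished sixth up from G#5 is Eb6.

Eb6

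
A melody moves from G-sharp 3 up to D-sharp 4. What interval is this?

perfect fifth

G to D spans five letter names (G-A-B-C-D): a fifth.
The perfect fifth spans 7 semitones, and G#3 to D#4 is exactly 7 semitones — so this is a perfect fifth.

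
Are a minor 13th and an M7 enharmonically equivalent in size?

20 semitones (minor thirteenth) vs 11 semitones (major seventh): not equal.

No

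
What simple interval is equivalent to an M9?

M2

Subtracting seven from the interval number removes an octave: 9 − 7 = 2.
So a major ninth is an octave plus a major second. The quality is unchanged.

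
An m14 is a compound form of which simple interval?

minor 7th

Take out an octave (7 from the number): 14 − 7 = 7.
That makes a minor fourteenth a compound minor seventh — an octave plus a minor seventh.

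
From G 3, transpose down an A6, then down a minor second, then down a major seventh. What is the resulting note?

G3 down an augmented sixth → Bbb2 (10 semitones).
A minor second down from Bbb2 is Ab2.
Down a major seventh from Ab2: Bbb1 (11 semitones down).

B double-flat 1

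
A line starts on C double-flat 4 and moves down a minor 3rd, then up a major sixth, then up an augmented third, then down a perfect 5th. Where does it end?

A minor third down from Cbb4 is Abb3.
A major sixth up from Abb3 is Fb4.
Up an augmented third from Fb4: A4 (5 semitones up).
A4 down a perfect fifth → D4 (7 semitones).

D 4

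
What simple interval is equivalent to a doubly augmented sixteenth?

Subtracting seven from the interval number removes an octave: 16 − 14 = 2.
So a doubly augmented sixteenth is 2 octaves plus a doubly augmented second. The quality is unchanged.

AA2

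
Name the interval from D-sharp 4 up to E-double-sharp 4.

D to E spans two letter names (D-E): a second.
D#4 to E##4 spans 3 semitones — one semitone wider than the major second (2) — giving an augmented second.

augmented second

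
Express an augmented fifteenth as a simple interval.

A8

Subtracting seven from the interval number removes an octave: 15 − 7 = 8.
That makes an augmented fifteenth a compound augmented octave — an octave plus an augmented octave.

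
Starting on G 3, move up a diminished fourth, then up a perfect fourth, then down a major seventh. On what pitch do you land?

G double-flat 3

G3 up a diminished fourth → Cb4 (4 semitones).
A perfect fourth up from Cb4 is Fb4.
A major seventh down from Fb4 is Gbb3.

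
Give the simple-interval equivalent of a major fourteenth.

Subtracting seven from the interval number removes an octave: 14 − 7 = 7.
Quality carries through unchanged, so the simple form is a major seventh.

M7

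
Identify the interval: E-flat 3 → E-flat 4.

perfect 8th

E to E is the same letter name, plus an octave: an octave.
The perfect octave spans 12 semitones, and Eb3 to Eb4 is exactly 12 semitones — so this is a perfect octave.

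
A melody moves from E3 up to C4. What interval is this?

E to C spans six letter names (E-F-G-A-B-C) — that makes it a sixth of some quality.
A major sixth would be 9 semitones, but E3 to C4 is 8 — one semitone narrower, making it a minor sixth.

minor 6th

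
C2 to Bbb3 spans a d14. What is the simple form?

Each octave removed subtracts seven from the number: 14 − 7 = 7.
So a diminished fourteenth is an octave plus a diminished seventh. The quality is unchanged.

diminished seventh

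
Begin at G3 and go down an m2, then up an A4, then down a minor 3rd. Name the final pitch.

A minor second down from G3 is F#3.
An augmented fourth up from F#3 is B#3.
B#3 down a minor third → G##3 (3 semitones).

G##3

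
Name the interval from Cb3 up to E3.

C to E spans three letter names (C-D-E) — that makes it a third of some quality.
Cb3 to E3 spans 5 semitones — one semitone wider than the major third (4) — giving an augmented third.

augmented third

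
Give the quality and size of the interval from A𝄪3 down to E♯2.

augmented eleventh

Descending from A##3 to E#2 is the same interval as ascending E#2 to A##3.
E to A spans four letter names (E-F-G-A), plus an octave, so the interval is some kind of eleventh.
E#2 to A##3 spans 18 semitones — one semitone wider than the perfect eleventh (17) — giving an augmented eleventh.
(Equivalently, a compound augmented fourth: an augmented fourth plus an octave.)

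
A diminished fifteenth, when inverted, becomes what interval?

First reduce the compound diminished fifteenth to its simple form, a diminished octave.
Inverted interval numbers add to nine, so an octave pairs with a unison (8 + 1 = 9).
The quality also flips — diminished becomes augmented — giving an augmented unison.

augmented 1st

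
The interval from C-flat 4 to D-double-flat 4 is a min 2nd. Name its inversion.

The rule of nine gives the new number: 9 − 2 = 7, so a second becomes a seventh.
Quality inverts too: minor becomes major. That makes the inversion a major seventh.

M7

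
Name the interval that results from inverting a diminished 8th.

augmented unison

Inverted interval numbers add to nine, so an octave pairs with a unison (8 + 1 = 9).
Quality inverts too: diminished becomes augmented. That makes the inversion an augmented unison.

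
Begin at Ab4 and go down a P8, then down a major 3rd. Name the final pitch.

Fb3

Down a perfect octave from Ab4: Ab3 (12 semitones down).
A major third down from Ab3 is Fb3.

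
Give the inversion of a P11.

perfect 5th

First reduce the compound perfect eleventh to its simple form, a perfect fourth.
Interval numbers invert to sum to nine: 4 + 5 = 9, so a fourth inverts to a fifth.
The quality also flips — perfect stays perfect — giving a perfect fifth.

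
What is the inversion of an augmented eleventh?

d5

First reduce the compound augmented eleventh to its simple form, an augmented fourth.
Interval numbers invert to sum to nine: 4 + 5 = 9, so a fourth inverts to a fifth.
Quality inverts too: augmented becomes diminished. That makes the inversion a diminished fifth.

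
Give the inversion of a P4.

perfect 5th

Interval numbers invert to sum to nine: 4 + 5 = 9, so a fourth inverts to a fifth.
And perfect stays perfect under inversion, so we get a perfect fifth.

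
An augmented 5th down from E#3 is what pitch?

A2

Five letter names down from E: A.
An augmented fifth is 8 semitones; 8 semitones down from E#3 gives A2.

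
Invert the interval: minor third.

The rule of nine gives the new number: 9 − 3 = 6, so a third becomes a sixth.
And minor becomes major under inversion, so we get a major sixth.

major 6th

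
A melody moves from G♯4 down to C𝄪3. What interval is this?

d12

Descending from G#4 to C##3 is the same interval as ascending C##3 to G#4.
C to G spans five letter names (C-D-E-F-G), plus an octave — that makes it a twelfth of some quality.
The perfect twelfth is 19 semitones; here we have 18, one semitone narrower: diminished.
(Equivalently, a compound diminished fifth: a diminished fifth plus an octave.)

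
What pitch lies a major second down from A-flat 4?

G-flat 4

Counting two letter names down from A lands on G.
A major second spans 2 semitones, so from Ab4 the target pitch is Gb4.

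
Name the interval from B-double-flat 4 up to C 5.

B to C spans two letter names (B-C): a second.
Bbb4 to C5 spans 3 semitones — one semitone wider than the major second (2) — giving an augmented second.

augmented second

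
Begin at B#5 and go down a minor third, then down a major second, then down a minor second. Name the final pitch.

Down a minor third from B#5: G##5 (3 semitones down).
Down a major second from G##5: F##5 (2 semitones down).
F##5 down a minor second → E##5 (1 semitone).

E##5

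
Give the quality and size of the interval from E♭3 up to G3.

E to G spans three letter names (E-F-G): a third.
The major third spans 4 semitones, and Eb3 to G3 is exactly 4 semitones — so this is a major third.

major 3rd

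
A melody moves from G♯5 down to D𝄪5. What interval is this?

d4

Descending from G#5 to D##5 is the same interval as ascending D##5 to G#5.
D to G spans four letter names (D-E-F-G) — that makes it a fourth of some quality.
The perfect fourth is 5 semitones; here we have 4, one semitone narrower: diminished.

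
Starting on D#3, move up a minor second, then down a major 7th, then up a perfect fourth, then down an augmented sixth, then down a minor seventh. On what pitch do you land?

Up a minor second from D#3: E3 (1 semitone up).
E3 down a major seventh → F2 (11 semitones).
A perfect fourth up from F2 is Bb2.
An augmented sixth down from Bb2 is Dbb2.
Down a minor seventh from Dbb2: Ebb1 (10 semitones down).

Ebb1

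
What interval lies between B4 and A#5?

M7

B to A spans seven letter names (B-C-D-E-F-G-A) — that makes it a seventh of some quality.
B4 to A#5 is 11 semitones, matching the major seventh exactly, so the quality is major.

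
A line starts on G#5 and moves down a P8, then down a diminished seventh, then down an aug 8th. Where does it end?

A#2

G#5 down a perfect octave → G#4 (12 semitones).
A diminished seventh down from G#4 is A##3.
An augmented octave down from A##3 is A#2.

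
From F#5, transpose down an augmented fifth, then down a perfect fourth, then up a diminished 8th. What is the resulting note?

Fb5

An augmented fifth down from F#5 is Bb4.
A perfect fourth down from Bb4 is F4.
F4 up a diminished octave → Fb5 (11 semitones).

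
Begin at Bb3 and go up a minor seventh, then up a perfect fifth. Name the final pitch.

Bb3 up a minor seventh → Ab4 (10 semitones).
Ab4 up a perfect fifth → Eb5 (7 semitones).

Eb5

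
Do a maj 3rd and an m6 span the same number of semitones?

No

A major third is 4 semitones but a minor sixth is 8 semitones — different sizes.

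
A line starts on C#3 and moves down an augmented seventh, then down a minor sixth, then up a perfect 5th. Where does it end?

An augmented seventh down from C#3 is Db2.
Db2 down a minor sixth → F1 (8 semitones).
F1 up a perfect fifth → C2 (7 semitones).

C2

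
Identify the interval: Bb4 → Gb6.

minor thirteenth

B to G spans six letter names (B-C-D-E-F-G), plus an octave, so the interval is some kind of thirteenth.
At 20 semitones, Bb4→Gb6 falls one short of a major thirteenth: minor.
(Equivalently, a compound minor sixth: a minor sixth plus an octave.)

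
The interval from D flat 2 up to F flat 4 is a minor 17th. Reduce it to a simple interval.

minor third

Subtracting seven from the interval number removes an octave: 17 − 14 = 3.
Quality carries through unchanged, so the simple form is a minor third.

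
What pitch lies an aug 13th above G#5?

Counting six letter names plus an octave up from G lands on E.
Moving 22 semitones up from G#5 (the size of an augmented thirteenth) reaches E##7.

E##7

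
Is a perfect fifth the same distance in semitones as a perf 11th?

No

7 semitones (perfect fifth) vs 17 semitones (perfect eleventh): not equal.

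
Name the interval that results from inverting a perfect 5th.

Interval numbers invert to sum to nine: 5 + 4 = 9, so a fifth inverts to a fourth.
The quality also flips — perfect stays perfect — giving a perfect fourth.

P4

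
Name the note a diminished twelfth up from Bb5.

Five letters up from B (plus an octave) reaches F.
Moving 18 semitones up from Bb5 (the size of a diminished twelfth) reaches Fb7.

Fb7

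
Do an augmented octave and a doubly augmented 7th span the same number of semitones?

Yes

An augmented octave spans 13 semitones, and a doubly augmented seventh also spans 13 semitones — they're enharmonic.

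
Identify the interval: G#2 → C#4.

perfect 11th

G to C spans four letter names (G-A-B-C), plus an octave — that makes it an eleventh of some quality.
G#2 to C#4 is 17 semitones, matching the perfect eleventh exactly, so the quality is perfect.
(Equivalently, a compound perfect fourth: a perfect fourth plus an octave.)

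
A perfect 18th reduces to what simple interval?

P4

Each octave removed subtracts seven from the number: 18 − 14 = 4.
So a perfect eighteenth is 2 octaves plus a perfect fourth. The quality is unchanged.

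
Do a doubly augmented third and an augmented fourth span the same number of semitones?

Yes

A doubly augmented third spans 6 semitones, and an augmented fourth also spans 6 semitones — they're enharmonic.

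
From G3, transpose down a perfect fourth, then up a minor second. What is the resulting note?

Eb3

A perfect fourth down from G3 is D3.
Up a minor second from D3: Eb3 (1 semitone up).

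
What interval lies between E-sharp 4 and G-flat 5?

doubly diminished tenth

E to G spans three letter names (E-F-G), plus an octave — that makes it a tenth of some quality.
The major tenth is 16 semitones; here we have 13, three semitones narrower: doubly diminished.
(Equivalently, a compound doubly diminished third: a doubly diminished third plus an octave.)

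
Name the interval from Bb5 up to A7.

B to A spans seven letter names (B-C-D-E-F-G-A), plus an octave: a fourteenth.
The major fourteenth spans 23 semitones, and Bb5 to A7 is exactly 23 semitones — so this is a major fourteenth.
(Equivalently, a compound major seventh: a major seventh plus an octave.)

M14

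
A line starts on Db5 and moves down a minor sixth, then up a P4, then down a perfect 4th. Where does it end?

F4

Db5 down a minor sixth → F4 (8 semitones).
F4 up a perfect fourth → Bb4 (5 semitones).
Bb4 down a perfect fourth → F4 (5 semitones).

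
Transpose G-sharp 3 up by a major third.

Three letter names up from G: B.
A major third is 4 semitones; 4 semitones up from G#3 gives B#3.

B-sharp 3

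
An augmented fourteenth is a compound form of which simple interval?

A7

Take out an octave (7 from the number): 14 − 7 = 7.
That makes an augmented fourteenth a compound augmented seventh — an octave plus an augmented seventh.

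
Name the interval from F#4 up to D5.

F to D spans six letter names (F-G-A-B-C-D): a sixth.
At 8 semitones, F#4→D5 falls one short of a major sixth: minor.

m6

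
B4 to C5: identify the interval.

B to C spans two letter names (B-C), so the interval is some kind of second.
At 1 semitone, B4→C5 falls one short of a major second: minor.

minor second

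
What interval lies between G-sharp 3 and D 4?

G to D spans five letter names (G-A-B-C-D): a fifth.
G#3 to D4 spans 6 semitones — one semitone narrower than the perfect fifth (7) — giving a diminished fifth.

diminished fifth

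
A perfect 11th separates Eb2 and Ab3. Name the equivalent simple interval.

perfect 4th

Take out an octave (7 from the number): 11 − 7 = 4.
That makes a perfect eleventh a compound perfect fourth — an octave plus a perfect fourth.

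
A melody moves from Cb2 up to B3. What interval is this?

augmented fourteenth

C to B spans seven letter names (C-D-E-F-G-A-B), plus an octave: a fourteenth.
The major fourteenth is 23 semitones; here we have 24, one semitone wider: augmented.
(Equivalently, a compound augmented seventh: an augmented seventh plus an octave.)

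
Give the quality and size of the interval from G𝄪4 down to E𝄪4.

Descending from G##4 to E##4 is the same interval as ascending E##4 to G##4.
E to G spans three letter names (E-F-G): a third.
A major third would be 4 semitones, but E##4 to G##4 is 3 — one semitone narrower, making it a minor third.

minor third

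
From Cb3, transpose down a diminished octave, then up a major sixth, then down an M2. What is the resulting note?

A diminished octave down from Cb3 is C2.
A major sixth up from C2 is A2.
A major second down from A2 is G2.

G2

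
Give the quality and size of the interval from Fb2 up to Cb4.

perfect 12th

F to C spans five letter names (F-G-A-B-C), plus an octave — that makes it a twelfth of some quality.
Counting semitones, Fb2→Cb4 is 19, which is the perfect twelfth.
(Equivalently, a compound perfect fifth: a perfect fifth plus an octave.)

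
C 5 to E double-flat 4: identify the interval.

Descending from C5 to Ebb4 is the same interval as ascending Ebb4 to C5.
E to C spans six letter names (E-F-G-A-B-C): a sixth.
Ebb4 to C5 spans 10 semitones — one semitone wider than the major sixth (9) — giving an augmented sixth.

A6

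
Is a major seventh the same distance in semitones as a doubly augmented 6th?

Yes

Both span 11 semitones: a major seventh and a doubly augmented sixth are the same chromatic distance.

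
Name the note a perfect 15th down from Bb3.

For a fifteenth the letter name doesn't change: still B, two octaves down.
A perfect fifteenth is 24 semitones; 24 semitones down from Bb3 gives Bb1.

Bb1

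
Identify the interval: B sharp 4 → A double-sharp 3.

minor 9th

Descending from B#4 to A##3 is the same interval as ascending A##3 to B#4.
A to B spans two letter names (A-B), plus an octave: a ninth.
A##3 to B#4 is 13 semitones, a half step short of the major ninth (14), so this is minor.
(Equivalently, a compound minor second: a minor second plus an octave.)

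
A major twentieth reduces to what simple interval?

Take out 2 octaves (14 from the number): 20 − 14 = 6.
So a major twentieth is 2 octaves plus a major sixth. The quality is unchanged.

M6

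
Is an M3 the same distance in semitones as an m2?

No

4 semitones (major third) vs 1 semitone (minor second): not equal.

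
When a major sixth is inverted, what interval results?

minor 3rd

Inverted interval numbers add to nine, so a sixth pairs with a third (6 + 3 = 9).
Quality inverts too: major becomes minor. That makes the inversion a minor third.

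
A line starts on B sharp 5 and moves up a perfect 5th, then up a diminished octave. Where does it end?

F sharp 7

Up a perfect fifth from B#5: F##6 (7 semitones up).
A diminished octave up from F##6 is F#7.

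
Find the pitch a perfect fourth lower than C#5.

Counting four letter names down from C lands on G.
A perfect fourth is 5 semitones; 5 semitones down from C#5 gives G#4.

G#4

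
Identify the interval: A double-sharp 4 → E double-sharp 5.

A to E spans five letter names (A-B-C-D-E), so the interval is some kind of fifth.
The perfect fifth spans 7 semitones, and A##4 to E##5 is exactly 7 semitones — so this is a perfect fifth.

perfect fifth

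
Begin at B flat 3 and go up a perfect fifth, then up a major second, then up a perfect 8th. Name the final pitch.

Up a perfect fifth from Bb3: F4 (7 semitones up).
F4 up a major second → G4 (2 semitones).
Up a perfect octave from G4: G5 (12 semitones up).

G 5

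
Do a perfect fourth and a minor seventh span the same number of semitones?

No

A perfect fourth is 5 semitones but a minor seventh is 10 semitones — different sizes.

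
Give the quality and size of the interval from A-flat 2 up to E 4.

augmented twelfth

A to E spans five letter names (A-B-C-D-E), plus an octave, so the interval is some kind of twelfth.
A perfect twelfth would be 19 semitones; Ab2 to E4 is 20, one semitone wider, so the interval is augmented.
(Equivalently, a compound augmented fifth: an augmented fifth plus an octave.)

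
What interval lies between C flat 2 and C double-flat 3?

diminished octave

C to C is the same letter name, plus an octave: an octave.
The perfect octave is 12 semitones; here we have 11, one semitone narrower: diminished.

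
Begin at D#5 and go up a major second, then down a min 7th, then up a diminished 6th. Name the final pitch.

A major second up from D#5 is E#5.
Down a minor seventh from E#5: F##4 (10 semitones down).
F##4 up a diminished sixth → D5 (7 semitones).

D5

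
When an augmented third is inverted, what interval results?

diminished sixth

The rule of nine gives the new number: 9 − 3 = 6, so a third becomes a sixth.
Quality inverts too: augmented becomes diminished. That makes the inversion a diminished sixth.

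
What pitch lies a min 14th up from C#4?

The fourteenth's letter: C up seven letter names plus an octave → B.
A minor fourteenth spans 22 semitones, so from C#4 the target pitch is B5.

B5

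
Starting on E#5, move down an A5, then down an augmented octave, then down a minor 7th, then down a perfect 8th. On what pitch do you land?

Bb1

E#5 down an augmented fifth → A4 (8 semitones).
An augmented octave down from A4 is Ab3.
A minor seventh down from Ab3 is Bb2.
Bb2 down a perfect octave → Bb1 (12 semitones).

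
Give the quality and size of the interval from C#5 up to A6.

C to A spans six letter names (C-D-E-F-G-A), plus an octave, so the interval is some kind of thirteenth.
A major thirteenth would be 21 semitones, but C#5 to A6 is 20 — one semitone narrower, making it a minor thirteenth.
(Equivalently, a compound minor sixth: a minor sixth plus an octave.)

minor 13th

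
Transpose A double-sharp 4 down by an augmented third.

The third takes the letter from A down to F.
An augmented third spans 5 semitones, so from A##4 the target pitch is F#4.

F sharp 4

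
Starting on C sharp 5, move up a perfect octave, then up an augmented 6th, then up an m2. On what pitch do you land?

B sharp 6

Up a perfect octave from C#5: C#6 (12 semitones up).
An augmented sixth up from C#6 is A##6.
Up a minor second from A##6: B#6 (1 semitone up).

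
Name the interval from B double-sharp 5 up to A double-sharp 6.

B to A spans seven letter names (B-C-D-E-F-G-A): a seventh.
At 10 semitones, B##5→A##6 falls one short of a major seventh: minor.

minor seventh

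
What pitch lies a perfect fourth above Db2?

Gb2

The fourth takes the letter from D up to G.
A perfect fourth spans 5 semitones, so from Db2 the target pitch is Gb2.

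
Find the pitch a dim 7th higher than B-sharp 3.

A 4

Seven letter names up from B: A.
Moving 9 semitones up from B#3 (the size of a diminished seventh) reaches A4.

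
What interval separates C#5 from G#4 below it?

Descending from C#5 to G#4 is the same interval as ascending G#4 to C#5.
G to C spans four letter names (G-A-B-C): a fourth.
Counting semitones, G#4→C#5 is 5, which is the perfect fourth.

perfect fourth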